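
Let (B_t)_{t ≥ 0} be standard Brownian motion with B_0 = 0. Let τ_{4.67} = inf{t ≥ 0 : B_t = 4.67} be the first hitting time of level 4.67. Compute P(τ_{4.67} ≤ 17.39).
P(τ_{4.67} ≤ 17.39) = 2(1 − Φ(4.67/√17.39)) = 2(1 − Φ(1.1199)) ≈ 0.2628

By the reflection principle for standard BM, P(τ_b ≤ t) = 2 · P(B_t ≥ b). Since B_t ~ N(0, t), P(B_t ≥ 4.67) = 1 − Φ(4.67/√t) = 1 − Φ(4.67/√17.39) = 1 − Φ(1.1199) ≈ 0.13138. Doubling: P(τ_{4.67} ≤ 17.39) ≈ 2 · 0.13138 = 0.26276 ≈ 0.2628.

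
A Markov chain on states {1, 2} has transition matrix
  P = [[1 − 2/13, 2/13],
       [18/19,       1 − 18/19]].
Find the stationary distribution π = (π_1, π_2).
π_1 = 117/136, π_2 = 19/136

Solve πP = π with π_1 + π_2 = 1. From πP = π: π_1 · (1 − 2/13) + π_2 · 18/19 = π_1 ⇒ π_2 · 18/19 = π_1 · 2/13 ⇒ π_2/π_1 = (2/13)/(18/19) = 19/117. Together with π_1 + π_2 = 1:
  π_1 = (18/19)/(2/13 + 18/19) = (18/19)/(272/247) = 117/136,
  π_2 = (2/13)/(2/13 + 18/19) = (2/13)/(272/247) = 19/136.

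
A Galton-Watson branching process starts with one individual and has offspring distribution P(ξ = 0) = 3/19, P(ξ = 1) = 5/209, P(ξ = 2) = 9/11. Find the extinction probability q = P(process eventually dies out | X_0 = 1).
q = 11/57

The pgf is f(s) = 3/19 + 5/209·s + 9/11·s². The extinction probability q is the smallest fixed point of f in [0, 1]. Setting s = f(s):
  9/11·s² + (5/209 − 1)·s + 3/19 = 0
  9/11·s² − (3/19 + 9/11)·s + 3/19 = 0
which factors as (s − 1)·(9/11·s − 3/19) = 0, giving roots s = 1 and s = (3/19)/(9/11) = 11/57.
Mean offspring μ = 5/209 + 2·9/11 = 347/209 > 1 (supercritical), so q < 1. The extinction probability is the smaller root: q = (3/19)/(9/11) = 11/57.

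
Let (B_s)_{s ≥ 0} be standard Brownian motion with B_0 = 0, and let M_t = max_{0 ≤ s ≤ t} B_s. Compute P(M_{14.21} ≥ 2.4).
P(M_{14.21} ≥ 2.4) = 2·P(B_{14.21} ≥ 2.4) = 2(1 − Φ(2.4/√14.21)) ≈ 0.5243

By the reflection principle for Brownian motion, P(M_t ≥ a) = 2 · P(B_t ≥ a) for a ≥ 0. Since B_t ~ N(0, t), P(B_t ≥ 2.4) = 1 − Φ(2.4/√t) = 1 − Φ(2.4/√14.21) = 1 − Φ(0.6367). So
  P(M_{14.21} ≥ 2.4) = 2(1 − Φ(0.6367)) ≈ 0.5243.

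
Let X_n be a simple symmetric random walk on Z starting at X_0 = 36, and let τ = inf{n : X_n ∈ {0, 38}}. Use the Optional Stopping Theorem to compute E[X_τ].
E[X_τ] = 36

X_n is a martingale and τ is a bounded-mean stopping time (indeed τ is finite a.s. with bounded expectation since the walk is in a bounded region). By the OST, E[X_τ] = E[X_0] = 36. Equivalently: E[X_τ] = 38 · P(hit 38 first) + 0 · P(hit 0 first) = 38 · (36/38) = 36.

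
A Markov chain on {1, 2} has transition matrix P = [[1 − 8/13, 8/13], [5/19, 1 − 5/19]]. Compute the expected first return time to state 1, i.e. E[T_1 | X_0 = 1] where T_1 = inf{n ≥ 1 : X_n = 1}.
E[T_1 | X_0 = 1] = 1/π_1 = 217/65

For an irreducible recurrent Markov chain with stationary distribution π, E[T_i | X_0 = i] = 1/π_i (Kac's formula). Here π_1 = (5/19)/(8/13 + 5/19) = (5/19)/(217/247) = 65/217, so E[T_1 | X_0 = 1] = 1/π_1 = (8/13 + 5/19)/(5/19) = (217/247)/(5/19) = 217/65.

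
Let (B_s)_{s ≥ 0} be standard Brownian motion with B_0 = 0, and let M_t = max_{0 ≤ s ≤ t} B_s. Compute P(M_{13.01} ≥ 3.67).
P(M_{13.01} ≥ 3.67) = 2·P(B_{13.01} ≥ 3.67) = 2(1 − Φ(3.67/√13.01)) ≈ 0.3089

By the reflection principle for Brownian motion, P(M_t ≥ a) = 2 · P(B_t ≥ a) for a ≥ 0. Since B_t ~ N(0, t), P(B_t ≥ 3.67) = 1 − Φ(3.67/√t) = 1 − Φ(3.67/√13.01) = 1 − Φ(1.0175). So
  P(M_{13.01} ≥ 3.67) = 2(1 − Φ(1.0175)) ≈ 0.3089.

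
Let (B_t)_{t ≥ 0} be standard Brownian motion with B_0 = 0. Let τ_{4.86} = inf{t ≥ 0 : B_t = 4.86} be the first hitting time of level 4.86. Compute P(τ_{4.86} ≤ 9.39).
P(τ_{4.86} ≤ 9.39) = 2(1 − Φ(4.86/√9.39)) = 2(1 − Φ(1.5860)) ≈ 0.1127

By the reflection principle for standard BM, P(τ_b ≤ t) = 2 · P(B_t ≥ b). Since B_t ~ N(0, t), P(B_t ≥ 4.86) = 1 − Φ(4.86/√t) = 1 − Φ(4.86/√9.39) = 1 − Φ(1.5860) ≈ 0.05637. Doubling: P(τ_{4.86} ≤ 9.39) ≈ 2 · 0.05637 = 0.11274 ≈ 0.1127.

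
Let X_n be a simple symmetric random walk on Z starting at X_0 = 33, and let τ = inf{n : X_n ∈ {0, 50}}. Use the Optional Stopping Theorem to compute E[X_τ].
E[X_τ] = 33

X_n is a martingale and τ is a bounded-mean stopping time (indeed τ is finite a.s. with bounded expectation since the walk is in a bounded region). By the OST, E[X_τ] = E[X_0] = 33. Equivalently: E[X_τ] = 50 · P(hit 50 first) + 0 · P(hit 0 first) = 50 · (33/50) = 33.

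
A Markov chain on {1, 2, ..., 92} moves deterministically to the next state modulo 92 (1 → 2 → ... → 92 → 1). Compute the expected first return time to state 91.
E[T_91 | X_0 = 91] = 92

The chain cycles deterministically, so starting at state 91 it returns in exactly 92 steps. Equivalently, the stationary distribution is uniform π_j = 1/92 for every state j, so by Kac's formula E[T_91] = 1/π_91 = 92.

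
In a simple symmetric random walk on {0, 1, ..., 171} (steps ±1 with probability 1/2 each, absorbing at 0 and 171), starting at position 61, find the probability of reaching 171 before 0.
P(hit 171 before 0) = 61/171

Let u_k = P(hit 171 before 0 | start at k). Then u_0 = 0, u_171 = 1, and u_k = u_{k-1}/2 + u_{k+1}/2 for 1 ≤ k ≤ 170. This harmonic recurrence is solved by u_k = k/171, giving u_61 = 61/171.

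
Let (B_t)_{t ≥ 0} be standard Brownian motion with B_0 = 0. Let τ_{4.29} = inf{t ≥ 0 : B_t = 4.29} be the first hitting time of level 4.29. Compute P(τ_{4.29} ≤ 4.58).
P(τ_{4.29} ≤ 4.58) = 2(1 − Φ(4.29/√4.58)) = 2(1 − Φ(2.0046)) ≈ 0.0450

By the reflection principle for standard BM, P(τ_b ≤ t) = 2 · P(B_t ≥ b). Since B_t ~ N(0, t), P(B_t ≥ 4.29) = 1 − Φ(4.29/√t) = 1 − Φ(4.29/√4.58) = 1 − Φ(2.0046) ≈ 0.02250. Doubling: P(τ_{4.29} ≤ 4.58) ≈ 2 · 0.02250 = 0.04500 ≈ 0.0450.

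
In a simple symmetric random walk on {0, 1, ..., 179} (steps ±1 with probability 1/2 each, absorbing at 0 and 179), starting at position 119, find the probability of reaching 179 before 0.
P(hit 179 before 0) = 119/179

Let u_k = P(hit 179 before 0 | start at k). Then u_0 = 0, u_179 = 1, and u_k = u_{k-1}/2 + u_{k+1}/2 for 1 ≤ k ≤ 178. This harmonic recurrence is solved by u_k = k/179, giving u_119 = 119/179.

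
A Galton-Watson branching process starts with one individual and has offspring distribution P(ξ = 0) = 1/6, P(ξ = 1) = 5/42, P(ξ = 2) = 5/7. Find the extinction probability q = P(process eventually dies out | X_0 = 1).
q = 7/30

The pgf is f(s) = 1/6 + 5/42·s + 5/7·s². The extinction probability q is the smallest fixed point of f in [0, 1]. Setting s = f(s):
  5/7·s² + (5/42 − 1)·s + 1/6 = 0
  5/7·s² − (1/6 + 5/7)·s + 1/6 = 0
which factors as (s − 1)·(5/7·s − 1/6) = 0, giving roots s = 1 and s = (1/6)/(5/7) = 7/30.
Mean offspring μ = 5/42 + 2·5/7 = 65/42 > 1 (supercritical), so q < 1. The extinction probability is the smaller root: q = (1/6)/(5/7) = 7/30.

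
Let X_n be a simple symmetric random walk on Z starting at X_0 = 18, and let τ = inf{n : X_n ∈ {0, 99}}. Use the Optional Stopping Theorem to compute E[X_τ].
E[X_τ] = 18

X_n is a martingale and τ is a bounded-mean stopping time (indeed τ is finite a.s. with bounded expectation since the walk is in a bounded region). By the OST, E[X_τ] = E[X_0] = 18. Equivalently: E[X_τ] = 99 · P(hit 99 first) + 0 · P(hit 0 first) = 99 · (18/99) = 18.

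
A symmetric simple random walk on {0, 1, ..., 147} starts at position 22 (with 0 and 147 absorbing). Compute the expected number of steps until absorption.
E[τ | X_0 = 22] = 2750

Let v_k = E[τ | X_0 = k]. Boundary: v_0 = v_147 = 0. Recurrence: v_k = 1 + (v_{k-1} + v_{k+1})/2 for 1 ≤ k ≤ 146. The particular solution to v_k − (v_{k-1} + v_{k+1})/2 = 1 is v_k = −k^2. Adding homogeneous solution A + B k and matching boundaries gives v_k = k (147 − k). Substituting k = 22: v_22 = 22 · 125 = 2750.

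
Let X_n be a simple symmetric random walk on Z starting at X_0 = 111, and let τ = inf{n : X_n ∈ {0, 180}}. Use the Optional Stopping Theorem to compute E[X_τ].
E[X_τ] = 111

X_n is a martingale and τ is a bounded-mean stopping time (indeed τ is finite a.s. with bounded expectation since the walk is in a bounded region). By the OST, E[X_τ] = E[X_0] = 111. Equivalently: E[X_τ] = 180 · P(hit 180 first) + 0 · P(hit 0 first) = 180 · (111/180) = 111.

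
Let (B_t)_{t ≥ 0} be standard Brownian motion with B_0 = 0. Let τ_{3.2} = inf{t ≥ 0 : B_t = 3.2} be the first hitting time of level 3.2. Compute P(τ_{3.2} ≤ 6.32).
P(τ_{3.2} ≤ 6.32) = 2(1 − Φ(3.2/√6.32)) = 2(1 − Φ(1.2729)) ≈ 0.2031

By the reflection principle for standard BM, P(τ_b ≤ t) = 2 · P(B_t ≥ b). Since B_t ~ N(0, t), P(B_t ≥ 3.2) = 1 − Φ(3.2/√t) = 1 − Φ(3.2/√6.32) = 1 − Φ(1.2729) ≈ 0.10153. Doubling: P(τ_{3.2} ≤ 6.32) ≈ 2 · 0.10153 = 0.20306 ≈ 0.2031.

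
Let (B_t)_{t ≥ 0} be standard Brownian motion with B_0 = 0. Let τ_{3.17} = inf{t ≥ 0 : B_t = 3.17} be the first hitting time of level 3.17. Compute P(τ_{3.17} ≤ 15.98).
P(τ_{3.17} ≤ 15.98) = 2(1 − Φ(3.17/√15.98)) = 2(1 − Φ(0.7930)) ≈ 0.4278

By the reflection principle for standard BM, P(τ_b ≤ t) = 2 · P(B_t ≥ b). Since B_t ~ N(0, t), P(B_t ≥ 3.17) = 1 − Φ(3.17/√t) = 1 − Φ(3.17/√15.98) = 1 − Φ(0.7930) ≈ 0.21389. Doubling: P(τ_{3.17} ≤ 15.98) ≈ 2 · 0.21389 = 0.42778 ≈ 0.4278.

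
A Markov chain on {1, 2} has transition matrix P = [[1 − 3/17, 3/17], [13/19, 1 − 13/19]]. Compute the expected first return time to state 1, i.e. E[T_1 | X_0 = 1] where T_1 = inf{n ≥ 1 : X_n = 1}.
E[T_1 | X_0 = 1] = 1/π_1 = 278/221

For an irreducible recurrent Markov chain with stationary distribution π, E[T_i | X_0 = i] = 1/π_i (Kac's formula). Here π_1 = (13/19)/(3/17 + 13/19) = (13/19)/(278/323) = 221/278, so E[T_1 | X_0 = 1] = 1/π_1 = (3/17 + 13/19)/(13/19) = (278/323)/(13/19) = 278/221.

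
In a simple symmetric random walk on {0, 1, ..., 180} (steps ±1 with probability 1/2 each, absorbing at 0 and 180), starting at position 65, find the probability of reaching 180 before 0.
P(hit 180 before 0) = 65/180 = 13/36

Let u_k = P(hit 180 before 0 | start at k). Then u_0 = 0, u_180 = 1, and u_k = u_{k-1}/2 + u_{k+1}/2 for 1 ≤ k ≤ 179. This harmonic recurrence is solved by u_k = k/180, giving u_65 = 65/180 = 13/36.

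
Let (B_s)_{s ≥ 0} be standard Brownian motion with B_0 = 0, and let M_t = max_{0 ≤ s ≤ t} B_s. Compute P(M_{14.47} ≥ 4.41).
P(M_{14.47} ≥ 4.41) = 2·P(B_{14.47} ≥ 4.41) = 2(1 − Φ(4.41/√14.47)) ≈ 0.2463

By the reflection principle for Brownian motion, P(M_t ≥ a) = 2 · P(B_t ≥ a) for a ≥ 0. Since B_t ~ N(0, t), P(B_t ≥ 4.41) = 1 − Φ(4.41/√t) = 1 − Φ(4.41/√14.47) = 1 − Φ(1.1593). So
  P(M_{14.47} ≥ 4.41) = 2(1 − Φ(1.1593)) ≈ 0.2463.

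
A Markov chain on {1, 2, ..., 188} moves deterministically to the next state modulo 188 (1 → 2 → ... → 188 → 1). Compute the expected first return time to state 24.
E[T_24 | X_0 = 24] = 188

The chain cycles deterministically, so starting at state 24 it returns in exactly 188 steps. Equivalently, the stationary distribution is uniform π_j = 1/188 for every state j, so by Kac's formula E[T_24] = 1/π_24 = 188.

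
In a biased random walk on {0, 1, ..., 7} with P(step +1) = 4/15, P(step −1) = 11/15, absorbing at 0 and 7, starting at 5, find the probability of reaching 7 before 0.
P(hit 7 before 0) = (1 − (11/4)^5) / (1 − (11/4)^7) = 365776/2781541

Let u_k denote P(reach 7 before 0 | start at k). Boundary: u_0 = 0, u_7 = 1. Recurrence: u_k = 4/15·u_{k+1} + 11/15·u_{k-1} for 1 ≤ k ≤ 6. Try u_k = A + B·r^k with r = q/p = (11/15)/(4/15) = 11/4. Substitution satisfies the recurrence; boundary conditions give:
  u_k = (1 − r^k) / (1 − r^N) = (1 − (11/4)^5) / (1 − (11/4)^7) = 365776/2781541.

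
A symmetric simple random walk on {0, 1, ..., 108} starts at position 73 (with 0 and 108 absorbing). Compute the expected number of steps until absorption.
E[τ | X_0 = 73] = 2555

Let v_k = E[τ | X_0 = k]. Boundary: v_0 = v_108 = 0. Recurrence: v_k = 1 + (v_{k-1} + v_{k+1})/2 for 1 ≤ k ≤ 107. The particular solution to v_k − (v_{k-1} + v_{k+1})/2 = 1 is v_k = −k^2. Adding homogeneous solution A + B k and matching boundaries gives v_k = k (108 − k). Substituting k = 73: v_73 = 73 · 35 = 2555.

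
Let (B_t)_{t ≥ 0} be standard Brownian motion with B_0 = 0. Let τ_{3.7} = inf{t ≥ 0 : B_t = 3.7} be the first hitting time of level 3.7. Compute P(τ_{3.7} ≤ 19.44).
P(τ_{3.7} ≤ 19.44) = 2(1 − Φ(3.7/√19.44)) = 2(1 − Φ(0.8392)) ≈ 0.4014

By the reflection principle for standard BM, P(τ_b ≤ t) = 2 · P(B_t ≥ b). Since B_t ~ N(0, t), P(B_t ≥ 3.7) = 1 − Φ(3.7/√t) = 1 − Φ(3.7/√19.44) = 1 − Φ(0.8392) ≈ 0.20068. Doubling: P(τ_{3.7} ≤ 19.44) ≈ 2 · 0.20068 = 0.40136 ≈ 0.4014.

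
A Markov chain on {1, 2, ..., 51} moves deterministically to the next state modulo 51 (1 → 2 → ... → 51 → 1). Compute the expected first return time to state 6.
E[T_6 | X_0 = 6] = 51

The chain cycles deterministically, so starting at state 6 it returns in exactly 51 steps. Equivalently, the stationary distribution is uniform π_j = 1/51 for every state j, so by Kac's formula E[T_6] = 1/π_6 = 51.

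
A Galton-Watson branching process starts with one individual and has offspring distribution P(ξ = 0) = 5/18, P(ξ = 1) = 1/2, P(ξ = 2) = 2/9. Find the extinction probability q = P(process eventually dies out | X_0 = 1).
q = 1

Mean offspring μ = 0·5/18 + 1·1/2 + 2·2/9 = 17/18 ≤ 1. For μ ≤ 1 with offspring not concentrated at 1, the Galton-Watson process goes extinct almost surely, so q = 1.
(Algebraic check: The pgf is f(s) = 5/18 + 1/2·s + 2/9·s². The extinction probability q is the smallest fixed point of f in [0, 1]. Setting s = f(s):
  2/9·s² + (1/2 − 1)·s + 5/18 = 0
  2/9·s² − (5/18 + 2/9)·s + 5/18 = 0
which factors as (s − 1)·(2/9·s − 5/18) = 0, giving roots s = 1 and s = (5/18)/(2/9) = 5/4. Since 5/4 ≥ 1, the smallest root in [0, 1] is s = 1.)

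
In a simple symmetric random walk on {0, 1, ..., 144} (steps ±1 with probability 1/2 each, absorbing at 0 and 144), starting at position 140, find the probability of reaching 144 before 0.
P(hit 144 before 0) = 140/144 = 35/36

Let u_k = P(hit 144 before 0 | start at k). Then u_0 = 0, u_144 = 1, and u_k = u_{k-1}/2 + u_{k+1}/2 for 1 ≤ k ≤ 143. This harmonic recurrence is solved by u_k = k/144, giving u_140 = 140/144 = 35/36.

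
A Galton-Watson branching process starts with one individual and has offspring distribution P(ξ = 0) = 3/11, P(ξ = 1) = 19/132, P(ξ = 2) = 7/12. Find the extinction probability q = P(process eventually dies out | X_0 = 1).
q = 36/77

The pgf is f(s) = 3/11 + 19/132·s + 7/12·s². The extinction probability q is the smallest fixed point of f in [0, 1]. Setting s = f(s):
  7/12·s² + (19/132 − 1)·s + 3/11 = 0
  7/12·s² − (3/11 + 7/12)·s + 3/11 = 0
which factors as (s − 1)·(7/12·s − 3/11) = 0, giving roots s = 1 and s = (3/11)/(7/12) = 36/77.
Mean offspring μ = 19/132 + 2·7/12 = 173/132 > 1 (supercritical), so q < 1. The extinction probability is the smaller root: q = (3/11)/(7/12) = 36/77.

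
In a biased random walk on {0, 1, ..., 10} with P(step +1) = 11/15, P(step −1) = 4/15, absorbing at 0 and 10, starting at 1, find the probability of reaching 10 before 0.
P(hit 10 before 0) = (1 − (4/11)^1) / (1 − (4/11)^10) = 2357947691/3705196575

Let u_k denote P(reach 10 before 0 | start at k). Boundary: u_0 = 0, u_10 = 1. Recurrence: u_k = 11/15·u_{k+1} + 4/15·u_{k-1} for 1 ≤ k ≤ 9. Try u_k = A + B·r^k with r = q/p = (4/15)/(11/15) = 4/11. Substitution satisfies the recurrence; boundary conditions give:
  u_k = (1 − r^k) / (1 − r^N) = (1 − (4/11)^1) / (1 − (4/11)^10) = 2357947691/3705196575.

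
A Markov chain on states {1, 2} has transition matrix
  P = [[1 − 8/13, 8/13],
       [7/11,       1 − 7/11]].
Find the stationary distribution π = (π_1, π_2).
π_1 = 91/179, π_2 = 88/179

Solve πP = π with π_1 + π_2 = 1. From πP = π: π_1 · (1 − 8/13) + π_2 · 7/11 = π_1 ⇒ π_2 · 7/11 = π_1 · 8/13 ⇒ π_2/π_1 = (8/13)/(7/11) = 88/91. Together with π_1 + π_2 = 1:
  π_1 = (7/11)/(8/13 + 7/11) = (7/11)/(179/143) = 91/179,
  π_2 = (8/13)/(8/13 + 7/11) = (8/13)/(179/143) = 88/179.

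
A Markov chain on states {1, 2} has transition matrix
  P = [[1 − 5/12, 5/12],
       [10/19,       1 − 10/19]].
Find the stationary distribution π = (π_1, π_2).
π_1 = 24/43, π_2 = 19/43

Solve πP = π with π_1 + π_2 = 1. From πP = π: π_1 · (1 − 5/12) + π_2 · 10/19 = π_1 ⇒ π_2 · 10/19 = π_1 · 5/12 ⇒ π_2/π_1 = (5/12)/(10/19) = 19/24. Together with π_1 + π_2 = 1:
  π_1 = (10/19)/(5/12 + 10/19) = (10/19)/(215/228) = 24/43,
  π_2 = (5/12)/(5/12 + 10/19) = (5/12)/(215/228) = 19/43.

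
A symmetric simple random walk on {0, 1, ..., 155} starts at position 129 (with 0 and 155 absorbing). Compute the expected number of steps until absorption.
E[τ | X_0 = 129] = 3354

Let v_k = E[τ | X_0 = k]. Boundary: v_0 = v_155 = 0. Recurrence: v_k = 1 + (v_{k-1} + v_{k+1})/2 for 1 ≤ k ≤ 154. The particular solution to v_k − (v_{k-1} + v_{k+1})/2 = 1 is v_k = −k^2. Adding homogeneous solution A + B k and matching boundaries gives v_k = k (155 − k). Substituting k = 129: v_129 = 129 · 26 = 3354.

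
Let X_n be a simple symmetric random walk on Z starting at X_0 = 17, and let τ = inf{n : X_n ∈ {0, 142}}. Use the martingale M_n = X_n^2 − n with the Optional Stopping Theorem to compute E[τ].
E[τ] = 2125

M_n = X_n^2 − n is a martingale (since E[X_{n+1}^2 | F_n] = X_n^2 + 1). By OST (τ has finite mean in a bounded region), E[M_τ] = E[M_0] = X_0^2 − 0 = 17^2 = 289. Also E[M_τ] = E[X_τ^2] − E[τ]. The walk exits at 0 or 142, with P(hit 142 first) = 17/142, so E[X_τ^2] = 142^2 · 17/142 + 0 = 2414. Thus E[τ] = E[X_τ^2] − E[M_τ] = 2414 − 289 = 2125 = 17(142 − 17) = 2125.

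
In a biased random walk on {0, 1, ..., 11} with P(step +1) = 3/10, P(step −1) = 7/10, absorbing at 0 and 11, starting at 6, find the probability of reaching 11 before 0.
P(hit 11 before 0) = (1 − (7/3)^6) / (1 − (7/3)^11) = 7102890/494287399

Let u_k denote P(reach 11 before 0 | start at k). Boundary: u_0 = 0, u_11 = 1. Recurrence: u_k = 3/10·u_{k+1} + 7/10·u_{k-1} for 1 ≤ k ≤ 10. Try u_k = A + B·r^k with r = q/p = (7/10)/(3/10) = 7/3. Substitution satisfies the recurrence; boundary conditions give:
  u_k = (1 − r^k) / (1 − r^N) = (1 − (7/3)^6) / (1 − (7/3)^11) = 7102890/494287399.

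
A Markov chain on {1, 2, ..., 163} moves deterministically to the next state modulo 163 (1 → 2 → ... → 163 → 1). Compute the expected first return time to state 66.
E[T_66 | X_0 = 66] = 163

The chain cycles deterministically, so starting at state 66 it returns in exactly 163 steps. Equivalently, the stationary distribution is uniform π_j = 1/163 for every state j, so by Kac's formula E[T_66] = 1/π_66 = 163.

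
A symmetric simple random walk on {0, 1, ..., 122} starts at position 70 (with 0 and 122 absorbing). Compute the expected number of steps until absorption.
E[τ | X_0 = 70] = 3640

Let v_k = E[τ | X_0 = k]. Boundary: v_0 = v_122 = 0. Recurrence: v_k = 1 + (v_{k-1} + v_{k+1})/2 for 1 ≤ k ≤ 121. The particular solution to v_k − (v_{k-1} + v_{k+1})/2 = 1 is v_k = −k^2. Adding homogeneous solution A + B k and matching boundaries gives v_k = k (122 − k). Substituting k = 70: v_70 = 70 · 52 = 3640.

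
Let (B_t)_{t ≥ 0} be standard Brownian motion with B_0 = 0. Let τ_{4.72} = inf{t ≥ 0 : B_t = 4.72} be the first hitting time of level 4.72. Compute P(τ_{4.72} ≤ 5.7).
P(τ_{4.72} ≤ 5.7) = 2(1 − Φ(4.72/√5.7)) = 2(1 − Φ(1.9770)) ≈ 0.0480

By the reflection principle for standard BM, P(τ_b ≤ t) = 2 · P(B_t ≥ b). Since B_t ~ N(0, t), P(B_t ≥ 4.72) = 1 − Φ(4.72/√t) = 1 − Φ(4.72/√5.7) = 1 − Φ(1.9770) ≈ 0.02402. Doubling: P(τ_{4.72} ≤ 5.7) ≈ 2 · 0.02402 = 0.04804 ≈ 0.0480.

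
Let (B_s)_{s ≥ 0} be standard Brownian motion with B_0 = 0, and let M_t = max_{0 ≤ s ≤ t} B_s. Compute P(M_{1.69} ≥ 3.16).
P(M_{1.69} ≥ 3.16) = 2·P(B_{1.69} ≥ 3.16) = 2(1 − Φ(3.16/√1.69)) ≈ 0.0151

By the reflection principle for Brownian motion, P(M_t ≥ a) = 2 · P(B_t ≥ a) for a ≥ 0. Since B_t ~ N(0, t), P(B_t ≥ 3.16) = 1 − Φ(3.16/√t) = 1 − Φ(3.16/√1.69) = 1 − Φ(2.4308). So
  P(M_{1.69} ≥ 3.16) = 2(1 − Φ(2.4308)) ≈ 0.0151.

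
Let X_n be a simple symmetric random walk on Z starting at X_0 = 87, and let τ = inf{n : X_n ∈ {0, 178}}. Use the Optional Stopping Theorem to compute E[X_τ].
E[X_τ] = 87

X_n is a martingale and τ is a bounded-mean stopping time (indeed τ is finite a.s. with bounded expectation since the walk is in a bounded region). By the OST, E[X_τ] = E[X_0] = 87. Equivalently: E[X_τ] = 178 · P(hit 178 first) + 0 · P(hit 0 first) = 178 · (87/178) = 87.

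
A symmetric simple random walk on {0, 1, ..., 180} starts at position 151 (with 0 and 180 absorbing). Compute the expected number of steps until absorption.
E[τ | X_0 = 151] = 4379

Let v_k = E[τ | X_0 = k]. Boundary: v_0 = v_180 = 0. Recurrence: v_k = 1 + (v_{k-1} + v_{k+1})/2 for 1 ≤ k ≤ 179. The particular solution to v_k − (v_{k-1} + v_{k+1})/2 = 1 is v_k = −k^2. Adding homogeneous solution A + B k and matching boundaries gives v_k = k (180 − k). Substituting k = 151: v_151 = 151 · 29 = 4379.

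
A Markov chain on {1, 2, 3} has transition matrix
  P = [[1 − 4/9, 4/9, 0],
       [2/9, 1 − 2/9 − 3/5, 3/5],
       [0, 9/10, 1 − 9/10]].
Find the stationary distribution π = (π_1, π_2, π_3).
π = (3/13, 6/13, 4/13)

This is a birth-death chain on three states, which satisfies detailed balance: π_1 · P_{12} = π_2 · P_{21} and π_2 · P_{23} = π_3 · P_{32}.
From π_1 · 4/9 = π_2 · 2/9: π_2/π_1 = (4/9)/(2/9) = 2.
From π_2 · 3/5 = π_3 · 9/10: π_3/π_2 = (3/5)/(9/10) = 2/3.
Take π_1 proportional to 1; then unnormalized π = (1, 2, 4/3). Normalize by dividing by the sum 13/3:
  π = (3/13, 6/13, 4/13).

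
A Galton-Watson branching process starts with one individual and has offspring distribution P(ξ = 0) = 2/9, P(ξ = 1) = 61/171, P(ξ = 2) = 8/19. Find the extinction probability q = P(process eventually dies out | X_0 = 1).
q = 19/36

The pgf is f(s) = 2/9 + 61/171·s + 8/19·s². The extinction probability q is the smallest fixed point of f in [0, 1]. Setting s = f(s):
  8/19·s² + (61/171 − 1)·s + 2/9 = 0
  8/19·s² − (2/9 + 8/19)·s + 2/9 = 0
which factors as (s − 1)·(8/19·s − 2/9) = 0, giving roots s = 1 and s = (2/9)/(8/19) = 19/36.
Mean offspring μ = 61/171 + 2·8/19 = 205/171 > 1 (supercritical), so q < 1. The extinction probability is the smaller root: q = (2/9)/(8/19) = 19/36.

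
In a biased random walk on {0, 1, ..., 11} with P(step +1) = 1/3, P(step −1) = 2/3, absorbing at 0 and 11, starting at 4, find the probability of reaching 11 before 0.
P(hit 11 before 0) = (1 − (2)^4) / (1 − (2)^11) = 15/2047

Let u_k denote P(reach 11 before 0 | start at k). Boundary: u_0 = 0, u_11 = 1. Recurrence: u_k = 1/3·u_{k+1} + 2/3·u_{k-1} for 1 ≤ k ≤ 10. Try u_k = A + B·r^k with r = q/p = (2/3)/(1/3) = 2. Substitution satisfies the recurrence; boundary conditions give:
  u_k = (1 − r^k) / (1 − r^N) = (1 − (2)^4) / (1 − (2)^11) = 15/2047.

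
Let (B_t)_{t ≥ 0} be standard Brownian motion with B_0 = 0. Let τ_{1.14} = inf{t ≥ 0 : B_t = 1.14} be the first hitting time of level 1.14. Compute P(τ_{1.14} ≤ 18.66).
P(τ_{1.14} ≤ 18.66) = 2(1 − Φ(1.14/√18.66)) = 2(1 − Φ(0.2639)) ≈ 0.7919

By the reflection principle for standard BM, P(τ_b ≤ t) = 2 · P(B_t ≥ b). Since B_t ~ N(0, t), P(B_t ≥ 1.14) = 1 − Φ(1.14/√t) = 1 − Φ(1.14/√18.66) = 1 − Φ(0.2639) ≈ 0.39593. Doubling: P(τ_{1.14} ≤ 18.66) ≈ 2 · 0.39593 = 0.79186 ≈ 0.7919.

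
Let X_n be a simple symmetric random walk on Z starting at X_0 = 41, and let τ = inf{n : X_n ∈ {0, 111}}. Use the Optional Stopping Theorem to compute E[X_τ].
E[X_τ] = 41

X_n is a martingale and τ is a bounded-mean stopping time (indeed τ is finite a.s. with bounded expectation since the walk is in a bounded region). By the OST, E[X_τ] = E[X_0] = 41. Equivalently: E[X_τ] = 111 · P(hit 111 first) + 0 · P(hit 0 first) = 111 · (41/111) = 41.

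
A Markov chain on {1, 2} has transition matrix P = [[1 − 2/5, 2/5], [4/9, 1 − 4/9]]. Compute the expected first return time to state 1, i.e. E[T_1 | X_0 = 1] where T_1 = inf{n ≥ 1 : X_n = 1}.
E[T_1 | X_0 = 1] = 1/π_1 = 19/10

For an irreducible recurrent Markov chain with stationary distribution π, E[T_i | X_0 = i] = 1/π_i (Kac's formula). Here π_1 = (4/9)/(2/5 + 4/9) = (4/9)/(38/45) = 10/19, so E[T_1 | X_0 = 1] = 1/π_1 = (2/5 + 4/9)/(4/9) = (38/45)/(4/9) = 19/10.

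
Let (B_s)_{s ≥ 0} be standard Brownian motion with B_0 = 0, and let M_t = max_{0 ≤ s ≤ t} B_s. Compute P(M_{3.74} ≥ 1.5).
P(M_{3.74} ≥ 1.5) = 2·P(B_{3.74} ≥ 1.5) = 2(1 − Φ(1.5/√3.74)) ≈ 0.4380

By the reflection principle for Brownian motion, P(M_t ≥ a) = 2 · P(B_t ≥ a) for a ≥ 0. Since B_t ~ N(0, t), P(B_t ≥ 1.5) = 1 − Φ(1.5/√t) = 1 − Φ(1.5/√3.74) = 1 − Φ(0.7756). So
  P(M_{3.74} ≥ 1.5) = 2(1 − Φ(0.7756)) ≈ 0.4380.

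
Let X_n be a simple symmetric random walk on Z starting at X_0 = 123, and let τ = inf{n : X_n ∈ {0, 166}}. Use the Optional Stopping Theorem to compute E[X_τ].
E[X_τ] = 123

X_n is a martingale and τ is a bounded-mean stopping time (indeed τ is finite a.s. with bounded expectation since the walk is in a bounded region). By the OST, E[X_τ] = E[X_0] = 123. Equivalently: E[X_τ] = 166 · P(hit 166 first) + 0 · P(hit 0 first) = 166 · (123/166) = 123.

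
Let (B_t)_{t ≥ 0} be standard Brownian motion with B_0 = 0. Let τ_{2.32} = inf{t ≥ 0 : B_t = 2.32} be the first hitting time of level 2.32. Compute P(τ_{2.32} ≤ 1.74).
P(τ_{2.32} ≤ 1.74) = 2(1 − Φ(2.32/√1.74)) = 2(1 − Φ(1.7588)) ≈ 0.0786

By the reflection principle for standard BM, P(τ_b ≤ t) = 2 · P(B_t ≥ b). Since B_t ~ N(0, t), P(B_t ≥ 2.32) = 1 − Φ(2.32/√t) = 1 − Φ(2.32/√1.74) = 1 − Φ(1.7588) ≈ 0.03931. Doubling: P(τ_{2.32} ≤ 1.74) ≈ 2 · 0.03931 = 0.07862 ≈ 0.0786.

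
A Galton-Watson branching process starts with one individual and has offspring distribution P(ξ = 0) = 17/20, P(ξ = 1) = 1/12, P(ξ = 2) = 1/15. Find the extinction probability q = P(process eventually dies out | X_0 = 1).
q = 1

Mean offspring μ = 0·17/20 + 1·1/12 + 2·1/15 = 13/60 ≤ 1. For μ ≤ 1 with offspring not concentrated at 1, the Galton-Watson process goes extinct almost surely, so q = 1.
(Algebraic check: The pgf is f(s) = 17/20 + 1/12·s + 1/15·s². The extinction probability q is the smallest fixed point of f in [0, 1]. Setting s = f(s):
  1/15·s² + (1/12 − 1)·s + 17/20 = 0
  1/15·s² − (17/20 + 1/15)·s + 17/20 = 0
which factors as (s − 1)·(1/15·s − 17/20) = 0, giving roots s = 1 and s = (17/20)/(1/15) = 51/4. Since 51/4 ≥ 1, the smallest root in [0, 1] is s = 1.)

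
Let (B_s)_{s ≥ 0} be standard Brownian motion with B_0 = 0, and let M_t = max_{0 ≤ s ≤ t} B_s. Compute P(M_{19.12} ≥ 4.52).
P(M_{19.12} ≥ 4.52) = 2·P(B_{19.12} ≥ 4.52) = 2(1 − Φ(4.52/√19.12)) ≈ 0.3013

By the reflection principle for Brownian motion, P(M_t ≥ a) = 2 · P(B_t ≥ a) for a ≥ 0. Since B_t ~ N(0, t), P(B_t ≥ 4.52) = 1 − Φ(4.52/√t) = 1 − Φ(4.52/√19.12) = 1 − Φ(1.0337). So
  P(M_{19.12} ≥ 4.52) = 2(1 − Φ(1.0337)) ≈ 0.3013.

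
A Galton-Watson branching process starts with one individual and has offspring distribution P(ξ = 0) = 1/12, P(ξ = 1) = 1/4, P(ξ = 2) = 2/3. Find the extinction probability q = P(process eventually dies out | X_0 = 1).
q = 1/8

The pgf is f(s) = 1/12 + 1/4·s + 2/3·s². The extinction probability q is the smallest fixed point of f in [0, 1]. Setting s = f(s):
  2/3·s² + (1/4 − 1)·s + 1/12 = 0
  2/3·s² − (1/12 + 2/3)·s + 1/12 = 0
which factors as (s − 1)·(2/3·s − 1/12) = 0, giving roots s = 1 and s = (1/12)/(2/3) = 1/8.
Mean offspring μ = 1/4 + 2·2/3 = 19/12 > 1 (supercritical), so q < 1. The extinction probability is the smaller root: q = (1/12)/(2/3) = 1/8.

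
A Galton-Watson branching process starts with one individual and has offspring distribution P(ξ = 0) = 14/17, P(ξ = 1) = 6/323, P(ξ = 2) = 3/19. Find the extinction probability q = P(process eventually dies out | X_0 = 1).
q = 1

Mean offspring μ = 0·14/17 + 1·6/323 + 2·3/19 = 108/323 ≤ 1. For μ ≤ 1 with offspring not concentrated at 1, the Galton-Watson process goes extinct almost surely, so q = 1.
(Algebraic check: The pgf is f(s) = 14/17 + 6/323·s + 3/19·s². The extinction probability q is the smallest fixed point of f in [0, 1]. Setting s = f(s):
  3/19·s² + (6/323 − 1)·s + 14/17 = 0
  3/19·s² − (14/17 + 3/19)·s + 14/17 = 0
which factors as (s − 1)·(3/19·s − 14/17) = 0, giving roots s = 1 and s = (14/17)/(3/19) = 266/51. Since 266/51 ≥ 1, the smallest root in [0, 1] is s = 1.)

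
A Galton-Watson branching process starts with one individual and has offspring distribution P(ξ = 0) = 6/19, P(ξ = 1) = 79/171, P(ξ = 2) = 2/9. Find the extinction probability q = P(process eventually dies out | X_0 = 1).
q = 1

Mean offspring μ = 0·6/19 + 1·79/171 + 2·2/9 = 155/171 ≤ 1. For μ ≤ 1 with offspring not concentrated at 1, the Galton-Watson process goes extinct almost surely, so q = 1.
(Algebraic check: The pgf is f(s) = 6/19 + 79/171·s + 2/9·s². The extinction probability q is the smallest fixed point of f in [0, 1]. Setting s = f(s):
  2/9·s² + (79/171 − 1)·s + 6/19 = 0
  2/9·s² − (6/19 + 2/9)·s + 6/19 = 0
which factors as (s − 1)·(2/9·s − 6/19) = 0, giving roots s = 1 and s = (6/19)/(2/9) = 27/19. Since 27/19 ≥ 1, the smallest root in [0, 1] is s = 1.)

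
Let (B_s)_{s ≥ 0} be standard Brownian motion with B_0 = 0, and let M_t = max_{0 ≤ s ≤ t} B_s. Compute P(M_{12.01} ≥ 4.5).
P(M_{12.01} ≥ 4.5) = 2·P(B_{12.01} ≥ 4.5) = 2(1 − Φ(4.5/√12.01)) ≈ 0.1941

By the reflection principle for Brownian motion, P(M_t ≥ a) = 2 · P(B_t ≥ a) for a ≥ 0. Since B_t ~ N(0, t), P(B_t ≥ 4.5) = 1 − Φ(4.5/√t) = 1 − Φ(4.5/√12.01) = 1 − Φ(1.2985). So
  P(M_{12.01} ≥ 4.5) = 2(1 − Φ(1.2985)) ≈ 0.1941.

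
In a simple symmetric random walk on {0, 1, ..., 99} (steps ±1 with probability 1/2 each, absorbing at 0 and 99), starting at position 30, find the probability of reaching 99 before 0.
P(hit 99 before 0) = 30/99 = 10/33

Let u_k = P(hit 99 before 0 | start at k). Then u_0 = 0, u_99 = 1, and u_k = u_{k-1}/2 + u_{k+1}/2 for 1 ≤ k ≤ 98. This harmonic recurrence is solved by u_k = k/99, giving u_30 = 30/99 = 10/33.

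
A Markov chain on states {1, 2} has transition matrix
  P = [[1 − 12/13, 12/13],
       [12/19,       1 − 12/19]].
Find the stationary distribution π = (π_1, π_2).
π_1 = 13/32, π_2 = 19/32

Solve πP = π with π_1 + π_2 = 1. From πP = π: π_1 · (1 − 12/13) + π_2 · 12/19 = π_1 ⇒ π_2 · 12/19 = π_1 · 12/13 ⇒ π_2/π_1 = (12/13)/(12/19) = 19/13. Together with π_1 + π_2 = 1:
  π_1 = (12/19)/(12/13 + 12/19) = (12/19)/(384/247) = 13/32,
  π_2 = (12/13)/(12/13 + 12/19) = (12/13)/(384/247) = 19/32.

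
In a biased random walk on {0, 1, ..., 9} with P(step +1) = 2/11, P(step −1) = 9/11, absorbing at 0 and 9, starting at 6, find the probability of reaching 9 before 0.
P(hit 9 before 0) = (1 − (9/2)^6) / (1 − (9/2)^9) = 5896/537337

Let u_k denote P(reach 9 before 0 | start at k). Boundary: u_0 = 0, u_9 = 1. Recurrence: u_k = 2/11·u_{k+1} + 9/11·u_{k-1} for 1 ≤ k ≤ 8. Try u_k = A + B·r^k with r = q/p = (9/11)/(2/11) = 9/2. Substitution satisfies the recurrence; boundary conditions give:
  u_k = (1 − r^k) / (1 − r^N) = (1 − (9/2)^6) / (1 − (9/2)^9) = 5896/537337.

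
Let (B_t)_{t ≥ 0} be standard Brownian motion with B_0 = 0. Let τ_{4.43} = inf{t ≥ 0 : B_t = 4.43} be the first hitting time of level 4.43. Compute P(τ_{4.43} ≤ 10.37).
P(τ_{4.43} ≤ 10.37) = 2(1 − Φ(4.43/√10.37)) = 2(1 − Φ(1.3757)) ≈ 0.1689

By the reflection principle for standard BM, P(τ_b ≤ t) = 2 · P(B_t ≥ b). Since B_t ~ N(0, t), P(B_t ≥ 4.43) = 1 − Φ(4.43/√t) = 1 − Φ(4.43/√10.37) = 1 − Φ(1.3757) ≈ 0.08446. Doubling: P(τ_{4.43} ≤ 10.37) ≈ 2 · 0.08446 = 0.16892 ≈ 0.1689.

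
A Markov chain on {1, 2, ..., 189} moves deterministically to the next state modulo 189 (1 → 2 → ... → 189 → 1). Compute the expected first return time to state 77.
E[T_77 | X_0 = 77] = 189

The chain cycles deterministically, so starting at state 77 it returns in exactly 189 steps. Equivalently, the stationary distribution is uniform π_j = 1/189 for every state j, so by Kac's formula E[T_77] = 1/π_77 = 189.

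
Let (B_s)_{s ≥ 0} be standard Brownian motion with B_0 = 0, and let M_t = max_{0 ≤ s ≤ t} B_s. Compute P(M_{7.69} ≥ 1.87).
P(M_{7.69} ≥ 1.87) = 2·P(B_{7.69} ≥ 1.87) = 2(1 − Φ(1.87/√7.69)) ≈ 0.5001

By the reflection principle for Brownian motion, P(M_t ≥ a) = 2 · P(B_t ≥ a) for a ≥ 0. Since B_t ~ N(0, t), P(B_t ≥ 1.87) = 1 − Φ(1.87/√t) = 1 − Φ(1.87/√7.69) = 1 − Φ(0.6743). So
  P(M_{7.69} ≥ 1.87) = 2(1 − Φ(0.6743)) ≈ 0.5001.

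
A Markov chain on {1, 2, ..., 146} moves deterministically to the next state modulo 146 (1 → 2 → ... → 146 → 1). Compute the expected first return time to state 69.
E[T_69 | X_0 = 69] = 146

The chain cycles deterministically, so starting at state 69 it returns in exactly 146 steps. Equivalently, the stationary distribution is uniform π_j = 1/146 for every state j, so by Kac's formula E[T_69] = 1/π_69 = 146.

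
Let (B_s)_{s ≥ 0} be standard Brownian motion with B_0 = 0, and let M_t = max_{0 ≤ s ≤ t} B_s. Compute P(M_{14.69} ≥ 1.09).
P(M_{14.69} ≥ 1.09) = 2·P(B_{14.69} ≥ 1.09) = 2(1 − Φ(1.09/√14.69)) ≈ 0.7761

By the reflection principle for Brownian motion, P(M_t ≥ a) = 2 · P(B_t ≥ a) for a ≥ 0. Since B_t ~ N(0, t), P(B_t ≥ 1.09) = 1 − Φ(1.09/√t) = 1 − Φ(1.09/√14.69) = 1 − Φ(0.2844). So
  P(M_{14.69} ≥ 1.09) = 2(1 − Φ(0.2844)) ≈ 0.7761.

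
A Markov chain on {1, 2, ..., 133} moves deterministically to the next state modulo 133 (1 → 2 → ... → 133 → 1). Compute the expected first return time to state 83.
E[T_83 | X_0 = 83] = 133

The chain cycles deterministically, so starting at state 83 it returns in exactly 133 steps. Equivalently, the stationary distribution is uniform π_j = 1/133 for every state j, so by Kac's formula E[T_83] = 1/π_83 = 133.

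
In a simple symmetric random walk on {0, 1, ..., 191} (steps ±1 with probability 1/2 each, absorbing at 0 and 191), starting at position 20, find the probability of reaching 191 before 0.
P(hit 191 before 0) = 20/191

Let u_k = P(hit 191 before 0 | start at k). Then u_0 = 0, u_191 = 1, and u_k = u_{k-1}/2 + u_{k+1}/2 for 1 ≤ k ≤ 190. This harmonic recurrence is solved by u_k = k/191, giving u_20 = 20/191.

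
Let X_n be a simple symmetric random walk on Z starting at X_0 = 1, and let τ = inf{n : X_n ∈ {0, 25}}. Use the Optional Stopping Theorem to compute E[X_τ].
E[X_τ] = 1

X_n is a martingale and τ is a bounded-mean stopping time (indeed τ is finite a.s. with bounded expectation since the walk is in a bounded region). By the OST, E[X_τ] = E[X_0] = 1. Equivalently: E[X_τ] = 25 · P(hit 25 first) + 0 · P(hit 0 first) = 25 · (1/25) = 1.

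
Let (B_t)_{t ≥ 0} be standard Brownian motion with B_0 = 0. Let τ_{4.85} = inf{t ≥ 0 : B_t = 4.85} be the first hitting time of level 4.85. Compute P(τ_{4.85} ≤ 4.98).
P(τ_{4.85} ≤ 4.98) = 2(1 − Φ(4.85/√4.98)) = 2(1 − Φ(2.1733)) ≈ 0.0298

By the reflection principle for standard BM, P(τ_b ≤ t) = 2 · P(B_t ≥ b). Since B_t ~ N(0, t), P(B_t ≥ 4.85) = 1 − Φ(4.85/√t) = 1 − Φ(4.85/√4.98) = 1 − Φ(2.1733) ≈ 0.01488. Doubling: P(τ_{4.85} ≤ 4.98) ≈ 2 · 0.01488 = 0.02976 ≈ 0.0298.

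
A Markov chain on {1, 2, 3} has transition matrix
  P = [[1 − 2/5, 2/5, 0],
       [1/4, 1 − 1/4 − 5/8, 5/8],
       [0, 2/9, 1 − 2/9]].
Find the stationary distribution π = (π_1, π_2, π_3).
π = (10/71, 16/71, 45/71)

This is a birth-death chain on three states, which satisfies detailed balance: π_1 · P_{12} = π_2 · P_{21} and π_2 · P_{23} = π_3 · P_{32}.
From π_1 · 2/5 = π_2 · 1/4: π_2/π_1 = (2/5)/(1/4) = 8/5.
From π_2 · 5/8 = π_3 · 2/9: π_3/π_2 = (5/8)/(2/9) = 45/16.
Take π_1 proportional to 1; then unnormalized π = (1, 8/5, 9/2). Normalize by dividing by the sum 71/10:
  π = (10/71, 16/71, 45/71).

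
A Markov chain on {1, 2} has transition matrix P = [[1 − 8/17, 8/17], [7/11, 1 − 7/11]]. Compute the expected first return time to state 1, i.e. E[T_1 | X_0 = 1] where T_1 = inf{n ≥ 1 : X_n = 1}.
E[T_1 | X_0 = 1] = 1/π_1 = 207/119

For an irreducible recurrent Markov chain with stationary distribution π, E[T_i | X_0 = i] = 1/π_i (Kac's formula). Here π_1 = (7/11)/(8/17 + 7/11) = (7/11)/(207/187) = 119/207, so E[T_1 | X_0 = 1] = 1/π_1 = (8/17 + 7/11)/(7/11) = (207/187)/(7/11) = 207/119.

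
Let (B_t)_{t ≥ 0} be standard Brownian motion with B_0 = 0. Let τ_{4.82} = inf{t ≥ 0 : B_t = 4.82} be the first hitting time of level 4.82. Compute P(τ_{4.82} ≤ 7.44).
P(τ_{4.82} ≤ 7.44) = 2(1 − Φ(4.82/√7.44)) = 2(1 − Φ(1.7671)) ≈ 0.0772

By the reflection principle for standard BM, P(τ_b ≤ t) = 2 · P(B_t ≥ b). Since B_t ~ N(0, t), P(B_t ≥ 4.82) = 1 − Φ(4.82/√t) = 1 − Φ(4.82/√7.44) = 1 − Φ(1.7671) ≈ 0.03861. Doubling: P(τ_{4.82} ≤ 7.44) ≈ 2 · 0.03861 = 0.07722 ≈ 0.0772.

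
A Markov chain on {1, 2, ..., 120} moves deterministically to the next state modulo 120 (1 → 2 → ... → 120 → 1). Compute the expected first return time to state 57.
E[T_57 | X_0 = 57] = 120

The chain cycles deterministically, so starting at state 57 it returns in exactly 120 steps. Equivalently, the stationary distribution is uniform π_j = 1/120 for every state j, so by Kac's formula E[T_57] = 1/π_57 = 120.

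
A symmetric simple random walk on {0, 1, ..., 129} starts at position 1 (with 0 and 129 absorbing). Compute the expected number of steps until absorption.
E[τ | X_0 = 1] = 128

Let v_k = E[τ | X_0 = k]. Boundary: v_0 = v_129 = 0. Recurrence: v_k = 1 + (v_{k-1} + v_{k+1})/2 for 1 ≤ k ≤ 128. The particular solution to v_k − (v_{k-1} + v_{k+1})/2 = 1 is v_k = −k^2. Adding homogeneous solution A + B k and matching boundaries gives v_k = k (129 − k). Substituting k = 1: v_1 = 1 · 128 = 128.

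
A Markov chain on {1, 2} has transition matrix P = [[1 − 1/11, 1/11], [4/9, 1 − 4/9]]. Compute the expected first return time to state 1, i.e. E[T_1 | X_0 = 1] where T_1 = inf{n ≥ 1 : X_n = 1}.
E[T_1 | X_0 = 1] = 1/π_1 = 53/44

For an irreducible recurrent Markov chain with stationary distribution π, E[T_i | X_0 = i] = 1/π_i (Kac's formula). Here π_1 = (4/9)/(1/11 + 4/9) = (4/9)/(53/99) = 44/53, so E[T_1 | X_0 = 1] = 1/π_1 = (1/11 + 4/9)/(4/9) = (53/99)/(4/9) = 53/44.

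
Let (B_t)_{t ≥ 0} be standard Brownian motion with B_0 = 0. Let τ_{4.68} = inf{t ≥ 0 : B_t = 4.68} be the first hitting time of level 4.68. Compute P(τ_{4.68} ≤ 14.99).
P(τ_{4.68} ≤ 14.99) = 2(1 − Φ(4.68/√14.99)) = 2(1 − Φ(1.2088)) ≈ 0.2267

By the reflection principle for standard BM, P(τ_b ≤ t) = 2 · P(B_t ≥ b). Since B_t ~ N(0, t), P(B_t ≥ 4.68) = 1 − Φ(4.68/√t) = 1 − Φ(4.68/√14.99) = 1 − Φ(1.2088) ≈ 0.11337. Doubling: P(τ_{4.68} ≤ 14.99) ≈ 2 · 0.11337 = 0.22674 ≈ 0.2267.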